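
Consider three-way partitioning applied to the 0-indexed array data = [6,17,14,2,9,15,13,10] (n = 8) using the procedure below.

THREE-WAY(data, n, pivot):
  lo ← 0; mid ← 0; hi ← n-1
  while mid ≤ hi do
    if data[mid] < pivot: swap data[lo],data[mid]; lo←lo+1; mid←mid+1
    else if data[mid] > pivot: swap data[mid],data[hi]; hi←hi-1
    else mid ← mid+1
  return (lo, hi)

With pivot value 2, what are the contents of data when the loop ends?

[2,14,17,9,15,13,10,6]

pivot = 2; lo=0, mid=0, hi=7
data[mid]=6>2: swap data[0],data[7]; hi=6 → [10,17,14,2,9,15,13,6]
data[mid]=10>2: swap data[0],data[6]; hi=5 → [13,17,14,2,9,15,10,6]
data[mid]=13>2: swap data[0],data[5]; hi=4 → [15,17,14,2,9,13,10,6]
data[mid]=15>2: swap data[0],data[4]; hi=3 → [9,17,14,2,15,13,10,6]
data[mid]=9>2: swap data[0],data[3]; hi=2 → [2,17,14,9,15,13,10,6]
data[mid]=2=2: mid=1
data[mid]=17>2: swap data[1],data[2]; hi=1 → [2,14,17,9,15,13,10,6]
data[mid]=14>2: swap data[1],data[1]; hi=0 → [2,14,17,9,15,13,10,6]
end: lo=0, hi=0; data = [2,14,17,9,15,13,10,6]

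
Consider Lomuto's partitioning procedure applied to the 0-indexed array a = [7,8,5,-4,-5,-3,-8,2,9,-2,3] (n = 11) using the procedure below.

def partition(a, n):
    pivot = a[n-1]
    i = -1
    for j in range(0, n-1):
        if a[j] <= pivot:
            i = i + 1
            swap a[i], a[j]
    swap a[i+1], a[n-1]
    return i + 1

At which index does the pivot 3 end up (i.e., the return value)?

6

pivot = a[10] = 3; i = -1
j=0: a[0]=7 > 3 → no swap
j=1: a[1]=8 > 3 → no swap
j=2: a[2]=5 > 3 → no swap
j=3: a[3]=-4 ≤ 3 → i=0, swap a[0],a[3] → [-4,8,5,7,-5,-3,-8,2,9,-2,3]
j=4: a[4]=-5 ≤ 3 → i=1, swap a[1],a[4] → [-4,-5,5,7,8,-3,-8,2,9,-2,3]
j=5: a[5]=-3 ≤ 3 → i=2, swap a[2],a[5] → [-4,-5,-3,7,8,5,-8,2,9,-2,3]
j=6: a[6]=-8 ≤ 3 → i=3, swap a[3],a[6] → [-4,-5,-3,-8,8,5,7,2,9,-2,3]
j=7: a[7]=2 ≤ 3 → i=4, swap a[4],a[7] → [-4,-5,-3,-8,2,5,7,8,9,-2,3]
j=8: a[8]=9 > 3 → no swap
j=9: a[9]=-2 ≤ 3 → i=5, swap a[5],a[9] → [-4,-5,-3,-8,2,-2,7,8,9,5,3]
final swap a[6],a[10] → [-4,-5,-3,-8,2,-2,3,8,9,5,7]; return 6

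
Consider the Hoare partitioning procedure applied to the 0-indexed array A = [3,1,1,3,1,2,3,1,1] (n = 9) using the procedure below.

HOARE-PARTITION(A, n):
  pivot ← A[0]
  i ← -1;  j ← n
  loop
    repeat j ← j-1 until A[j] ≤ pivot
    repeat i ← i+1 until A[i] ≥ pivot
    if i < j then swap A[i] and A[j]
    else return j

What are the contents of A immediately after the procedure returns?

[1,1,1,1,1,2,3,3,3]

pivot=3
j stops at 8 (1), i stops at 0 (3); swap ⇒ [1,1,1,3,1,2,3,1,3]
j stops at 7 (1), i stops at 3 (3); swap ⇒ [1,1,1,1,1,2,3,3,3]
j stops at 6, i stops at 6; i≥j ⇒ return 6. A=[1,1,1,1,1,2,3,3,3]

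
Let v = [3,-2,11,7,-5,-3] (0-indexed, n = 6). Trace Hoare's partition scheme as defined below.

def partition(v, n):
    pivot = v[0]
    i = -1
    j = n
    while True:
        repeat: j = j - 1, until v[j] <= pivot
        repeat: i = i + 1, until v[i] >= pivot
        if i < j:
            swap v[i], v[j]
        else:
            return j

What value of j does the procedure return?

2

pivot = v[0] = 3; i = -1, j = 6
j→5 (v[5]=-3≤3), i→0 (v[0]=3≥3); i<j, swap → [-3,-2,11,7,-5,3]
j→4 (v[4]=-5≤3), i→2 (v[2]=11≥3); i<j, swap → [-3,-2,-5,7,11,3]
j→2, i→3; i≥j, return j=2. v = [-3,-2,-5,7,11,3]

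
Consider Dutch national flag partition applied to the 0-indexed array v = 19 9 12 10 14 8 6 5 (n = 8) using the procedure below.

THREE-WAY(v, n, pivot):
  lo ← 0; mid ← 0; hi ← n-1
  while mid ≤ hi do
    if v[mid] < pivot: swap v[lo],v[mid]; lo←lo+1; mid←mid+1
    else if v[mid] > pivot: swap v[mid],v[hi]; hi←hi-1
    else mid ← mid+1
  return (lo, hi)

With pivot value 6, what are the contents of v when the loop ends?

5 6 10 14 8 12 9 19

pivot = 6; lo=0, mid=0, hi=7
v[mid]=19>6: swap v[0],v[7]; hi=6 → 5 9 12 10 14 8 6 19
v[mid]=5<6: swap v[0],v[0]; lo=1,mid=1 → 5 9 12 10 14 8 6 19
v[mid]=9>6: swap v[1],v[6]; hi=5 → 5 6 12 10 14 8 9 19
v[mid]=6=6: mid=2
v[mid]=12>6: swap v[2],v[5]; hi=4 → 5 6 8 10 14 12 9 19
v[mid]=8>6: swap v[2],v[4]; hi=3 → 5 6 14 10 8 12 9 19
v[mid]=14>6: swap v[2],v[3]; hi=2 → 5 6 10 14 8 12 9 19
v[mid]=10>6: swap v[2],v[2]; hi=1 → 5 6 10 14 8 12 9 19
end: lo=1, hi=1; v = 5 6 10 14 8 12 9 19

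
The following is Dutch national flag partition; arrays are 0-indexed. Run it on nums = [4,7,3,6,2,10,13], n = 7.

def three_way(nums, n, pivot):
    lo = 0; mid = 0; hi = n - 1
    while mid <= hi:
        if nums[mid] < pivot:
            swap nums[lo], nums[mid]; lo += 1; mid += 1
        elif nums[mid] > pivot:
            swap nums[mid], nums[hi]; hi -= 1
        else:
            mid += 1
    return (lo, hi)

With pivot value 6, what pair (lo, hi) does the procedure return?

(3, 3)

pivot = 6; lo=0, mid=0, hi=6
nums[mid]=4<6: swap nums[0],nums[0]; lo=1,mid=1 → [4,7,3,6,2,10,13]
nums[mid]=7>6: swap nums[1],nums[6]; hi=5 → [4,13,3,6,2,10,7]
nums[mid]=13>6: swap nums[1],nums[5]; hi=4 → [4,10,3,6,2,13,7]
nums[mid]=10>6: swap nums[1],nums[4]; hi=3 → [4,2,3,6,10,13,7]
nums[mid]=2<6: swap nums[1],nums[1]; lo=2,mid=2 → [4,2,3,6,10,13,7]
nums[mid]=3<6: swap nums[2],nums[2]; lo=3,mid=3 → [4,2,3,6,10,13,7]
nums[mid]=6=6: mid=4
end: lo=3, hi=3; nums = [4,2,3,6,10,13,7]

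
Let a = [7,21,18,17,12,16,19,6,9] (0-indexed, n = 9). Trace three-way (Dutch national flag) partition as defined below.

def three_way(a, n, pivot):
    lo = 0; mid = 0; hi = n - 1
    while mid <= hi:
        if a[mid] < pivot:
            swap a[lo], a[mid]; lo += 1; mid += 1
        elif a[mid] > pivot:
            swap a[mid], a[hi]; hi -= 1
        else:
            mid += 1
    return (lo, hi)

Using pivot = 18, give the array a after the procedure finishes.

[7,9,17,12,16,6,18,19,21]

lo=0 mid=0 hi=8
7<18: swap(0,0), lo=1 mid=1 ⇒ [7,21,18,17,12,16,19,6,9]
21>18: swap(1,8), hi=7 ⇒ [7,9,18,17,12,16,19,6,21]
9<18: swap(1,1), lo=2 mid=2 ⇒ [7,9,18,17,12,16,19,6,21]
18=18: mid=3
17<18: swap(2,3), lo=3 mid=4 ⇒ [7,9,17,18,12,16,19,6,21]
12<18: swap(3,4), lo=4 mid=5 ⇒ [7,9,17,12,18,16,19,6,21]
16<18: swap(4,5), lo=5 mid=6 ⇒ [7,9,17,12,16,18,19,6,21]
19>18: swap(6,7), hi=6 ⇒ [7,9,17,12,16,18,6,19,21]
6<18: swap(5,6), lo=6 mid=7 ⇒ [7,9,17,12,16,6,18,19,21]
done. lo=6 hi=6; a=[7,9,17,12,16,6,18,19,21]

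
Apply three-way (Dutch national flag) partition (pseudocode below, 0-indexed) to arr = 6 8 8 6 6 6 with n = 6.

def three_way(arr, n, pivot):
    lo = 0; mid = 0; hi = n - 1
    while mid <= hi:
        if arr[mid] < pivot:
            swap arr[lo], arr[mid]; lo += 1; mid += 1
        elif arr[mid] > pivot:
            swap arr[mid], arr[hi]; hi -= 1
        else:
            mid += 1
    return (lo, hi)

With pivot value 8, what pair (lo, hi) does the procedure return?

(4, 5)

pivot = 8; lo=0, mid=0, hi=5
arr[mid]=6<8: swap arr[0],arr[0]; lo=1,mid=1 → 6 8 8 6 6 6
arr[mid]=8=8: mid=2
arr[mid]=8=8: mid=3
arr[mid]=6<8: swap arr[1],arr[3]; lo=2,mid=4 → 6 6 8 8 6 6
arr[mid]=6<8: swap arr[2],arr[4]; lo=3,mid=5 → 6 6 6 8 8 6
arr[mid]=6<8: swap arr[3],arr[5]; lo=4,mid=6 → 6 6 6 6 8 8
end: lo=4, hi=5; arr = 6 6 6 6 8 8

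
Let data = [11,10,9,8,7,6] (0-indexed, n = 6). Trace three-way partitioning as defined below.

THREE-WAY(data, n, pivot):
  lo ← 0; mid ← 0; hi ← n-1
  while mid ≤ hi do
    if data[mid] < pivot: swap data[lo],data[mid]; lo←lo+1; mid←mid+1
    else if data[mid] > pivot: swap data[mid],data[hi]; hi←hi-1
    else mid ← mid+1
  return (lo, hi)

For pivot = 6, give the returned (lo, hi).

pivot = 6; lo=0, mid=0, hi=5
data[mid]=11>6: swap data[0],data[5]; hi=4 → [6,10,9,8,7,11]
data[mid]=6=6: mid=1
data[mid]=10>6: swap data[1],data[4]; hi=3 → [6,7,9,8,10,11]
data[mid]=7>6: swap data[1],data[3]; hi=2 → [6,8,9,7,10,11]
data[mid]=8>6: swap data[1],data[2]; hi=1 → [6,9,8,7,10,11]
data[mid]=9>6: swap data[1],data[1]; hi=0 → [6,9,8,7,10,11]
end: lo=0, hi=0; data = [6,9,8,7,10,11]

(0, 0)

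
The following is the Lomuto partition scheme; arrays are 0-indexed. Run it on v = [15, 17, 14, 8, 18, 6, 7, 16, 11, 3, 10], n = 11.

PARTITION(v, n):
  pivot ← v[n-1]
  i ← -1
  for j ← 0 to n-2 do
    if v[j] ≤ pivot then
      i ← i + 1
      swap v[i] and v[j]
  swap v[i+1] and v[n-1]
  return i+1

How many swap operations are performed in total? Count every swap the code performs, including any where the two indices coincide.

pivot = v[10] = 10; i = -1
j=0: v[0]=15 > 10 → no swap
j=1: v[1]=17 > 10 → no swap
j=2: v[2]=14 > 10 → no swap
j=3: v[3]=8 ≤ 10 → i=0, swap v[0],v[3] → [8, 17, 14, 15, 18, 6, 7, 16, 11, 3, 10]
j=4: v[4]=18 > 10 → no swap
j=5: v[5]=6 ≤ 10 → i=1, swap v[1],v[5] → [8, 6, 14, 15, 18, 17, 7, 16, 11, 3, 10]
j=6: v[6]=7 ≤ 10 → i=2, swap v[2],v[6] → [8, 6, 7, 15, 18, 17, 14, 16, 11, 3, 10]
j=7: v[7]=16 > 10 → no swap
j=8: v[8]=11 > 10 → no swap
j=9: v[9]=3 ≤ 10 → i=3, swap v[3],v[9] → [8, 6, 7, 3, 18, 17, 14, 16, 11, 15, 10]
final swap v[4],v[10] → [8, 6, 7, 3, 10, 17, 14, 16, 11, 15, 18]; return 4

5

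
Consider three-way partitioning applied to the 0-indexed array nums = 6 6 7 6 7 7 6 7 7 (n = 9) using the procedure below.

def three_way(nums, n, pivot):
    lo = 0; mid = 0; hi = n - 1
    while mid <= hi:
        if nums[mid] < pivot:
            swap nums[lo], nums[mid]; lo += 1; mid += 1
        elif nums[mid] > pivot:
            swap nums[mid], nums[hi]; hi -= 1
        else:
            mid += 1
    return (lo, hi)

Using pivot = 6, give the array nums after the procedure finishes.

6 6 6 6 7 7 7 7 7

pivot = 6; lo=0, mid=0, hi=8
nums[mid]=6=6: mid=1
nums[mid]=6=6: mid=2
nums[mid]=7>6: swap nums[2],nums[8]; hi=7 → 6 6 7 6 7 7 6 7 7
nums[mid]=7>6: swap nums[2],nums[7]; hi=6 → 6 6 7 6 7 7 6 7 7
nums[mid]=7>6: swap nums[2],nums[6]; hi=5 → 6 6 6 6 7 7 7 7 7
nums[mid]=6=6: mid=3
nums[mid]=6=6: mid=4
nums[mid]=7>6: swap nums[4],nums[5]; hi=4 → 6 6 6 6 7 7 7 7 7
nums[mid]=7>6: swap nums[4],nums[4]; hi=3 → 6 6 6 6 7 7 7 7 7
end: lo=0, hi=3; nums = 6 6 6 6 7 7 7 7 7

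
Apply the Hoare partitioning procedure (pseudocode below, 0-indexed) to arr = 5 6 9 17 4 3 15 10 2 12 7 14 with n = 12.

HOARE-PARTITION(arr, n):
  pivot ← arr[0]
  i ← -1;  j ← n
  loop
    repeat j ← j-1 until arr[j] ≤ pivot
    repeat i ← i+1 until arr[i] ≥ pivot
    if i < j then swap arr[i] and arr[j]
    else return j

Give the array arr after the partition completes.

pivot = arr[0] = 5; i = -1, j = 12
j→8 (arr[8]=2≤5), i→0 (arr[0]=5≥5); i<j, swap → 2 6 9 17 4 3 15 10 5 12 7 14
j→5 (arr[5]=3≤5), i→1 (arr[1]=6≥5); i<j, swap → 2 3 9 17 4 6 15 10 5 12 7 14
j→4 (arr[4]=4≤5), i→2 (arr[2]=9≥5); i<j, swap → 2 3 4 17 9 6 15 10 5 12 7 14
j→2, i→3; i≥j, return j=2. arr = 2 3 4 17 9 6 15 10 5 12 7 14

2 3 4 17 9 6 15 10 5 12 7 14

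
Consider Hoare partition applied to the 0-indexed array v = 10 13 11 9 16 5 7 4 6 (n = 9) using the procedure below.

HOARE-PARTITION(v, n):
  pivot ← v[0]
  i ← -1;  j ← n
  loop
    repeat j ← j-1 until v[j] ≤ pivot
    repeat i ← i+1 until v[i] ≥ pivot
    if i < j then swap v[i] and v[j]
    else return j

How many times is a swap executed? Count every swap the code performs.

pivot=10
j stops at 8 (6), i stops at 0 (10); swap ⇒ 6 13 11 9 16 5 7 4 10
j stops at 7 (4), i stops at 1 (13); swap ⇒ 6 4 11 9 16 5 7 13 10
j stops at 6 (7), i stops at 2 (11); swap ⇒ 6 4 7 9 16 5 11 13 10
j stops at 5 (5), i stops at 4 (16); swap ⇒ 6 4 7 9 5 16 11 13 10
j stops at 4, i stops at 5; i≥j ⇒ return 4. v=6 4 7 9 5 16 11 13 10

4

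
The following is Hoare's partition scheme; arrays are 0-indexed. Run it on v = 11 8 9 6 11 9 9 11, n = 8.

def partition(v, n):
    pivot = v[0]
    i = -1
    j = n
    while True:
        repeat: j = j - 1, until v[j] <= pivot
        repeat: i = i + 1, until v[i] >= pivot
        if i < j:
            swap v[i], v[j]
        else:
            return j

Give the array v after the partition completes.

11 8 9 6 9 9 11 11

pivot = v[0] = 11; i = -1, j = 8
j→7 (v[7]=11≤11), i→0 (v[0]=11≥11); i<j, swap → 11 8 9 6 11 9 9 11
j→6 (v[6]=9≤11), i→4 (v[4]=11≥11); i<j, swap → 11 8 9 6 9 9 11 11
j→5, i→6; i≥j, return j=5. v = 11 8 9 6 9 9 11 11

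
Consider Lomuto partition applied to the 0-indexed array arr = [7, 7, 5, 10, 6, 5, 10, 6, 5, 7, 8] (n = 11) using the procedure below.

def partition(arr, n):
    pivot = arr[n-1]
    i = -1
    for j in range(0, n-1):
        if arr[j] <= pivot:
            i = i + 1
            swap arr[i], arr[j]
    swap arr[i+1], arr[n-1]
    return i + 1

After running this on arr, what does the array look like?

[7, 7, 5, 6, 5, 6, 5, 7, 8, 10, 10]

pivot = arr[10] = 8; i = -1
j=0: arr[0]=7 ≤ 8 → i=0, swap arr[0],arr[0] (no change) → [7, 7, 5, 10, 6, 5, 10, 6, 5, 7, 8]
j=1: arr[1]=7 ≤ 8 → i=1, swap arr[1],arr[1] (no change) → [7, 7, 5, 10, 6, 5, 10, 6, 5, 7, 8]
j=2: arr[2]=5 ≤ 8 → i=2, swap arr[2],arr[2] (no change) → [7, 7, 5, 10, 6, 5, 10, 6, 5, 7, 8]
j=3: arr[3]=10 > 8 → no swap
j=4: arr[4]=6 ≤ 8 → i=3, swap arr[3],arr[4] → [7, 7, 5, 6, 10, 5, 10, 6, 5, 7, 8]
j=5: arr[5]=5 ≤ 8 → i=4, swap arr[4],arr[5] → [7, 7, 5, 6, 5, 10, 10, 6, 5, 7, 8]
j=6: arr[6]=10 > 8 → no swap
j=7: arr[7]=6 ≤ 8 → i=5, swap arr[5],arr[7] → [7, 7, 5, 6, 5, 6, 10, 10, 5, 7, 8]
j=8: arr[8]=5 ≤ 8 → i=6, swap arr[6],arr[8] → [7, 7, 5, 6, 5, 6, 5, 10, 10, 7, 8]
j=9: arr[9]=7 ≤ 8 → i=7, swap arr[7],arr[9] → [7, 7, 5, 6, 5, 6, 5, 7, 10, 10, 8]
final swap arr[8],arr[10] → [7, 7, 5, 6, 5, 6, 5, 7, 8, 10, 10]; return 8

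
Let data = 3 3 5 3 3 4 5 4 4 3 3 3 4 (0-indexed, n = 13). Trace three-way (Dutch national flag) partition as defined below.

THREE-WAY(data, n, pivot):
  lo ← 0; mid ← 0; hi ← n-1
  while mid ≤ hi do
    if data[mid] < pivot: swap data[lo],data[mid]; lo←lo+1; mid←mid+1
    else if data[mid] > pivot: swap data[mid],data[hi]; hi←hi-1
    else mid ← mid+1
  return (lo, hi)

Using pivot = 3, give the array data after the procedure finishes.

lo=0 mid=0 hi=12
3=3: mid=1
3=3: mid=2
5>3: swap(2,12), hi=11 ⇒ 3 3 4 3 3 4 5 4 4 3 3 3 5
4>3: swap(2,11), hi=10 ⇒ 3 3 3 3 3 4 5 4 4 3 3 4 5
3=3: mid=3
3=3: mid=4
3=3: mid=5
4>3: swap(5,10), hi=9 ⇒ 3 3 3 3 3 3 5 4 4 3 4 4 5
3=3: mid=6
5>3: swap(6,9), hi=8 ⇒ 3 3 3 3 3 3 3 4 4 5 4 4 5
3=3: mid=7
4>3: swap(7,8), hi=7 ⇒ 3 3 3 3 3 3 3 4 4 5 4 4 5
4>3: swap(7,7), hi=6 ⇒ 3 3 3 3 3 3 3 4 4 5 4 4 5
done. lo=0 hi=6; data=3 3 3 3 3 3 3 4 4 5 4 4 5

3 3 3 3 3 3 3 4 4 5 4 4 5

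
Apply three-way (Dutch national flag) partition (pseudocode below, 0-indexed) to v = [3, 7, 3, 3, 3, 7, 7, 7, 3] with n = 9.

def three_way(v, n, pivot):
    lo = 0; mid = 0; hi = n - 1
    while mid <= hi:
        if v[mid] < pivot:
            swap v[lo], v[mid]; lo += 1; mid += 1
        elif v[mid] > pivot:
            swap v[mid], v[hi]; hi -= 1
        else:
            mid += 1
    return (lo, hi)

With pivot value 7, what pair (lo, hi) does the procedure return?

(5, 8)

lo=0 mid=0 hi=8
3<7: swap(0,0), lo=1 mid=1 ⇒ [3, 7, 3, 3, 3, 7, 7, 7, 3]
7=7: mid=2
3<7: swap(1,2), lo=2 mid=3 ⇒ [3, 3, 7, 3, 3, 7, 7, 7, 3]
3<7: swap(2,3), lo=3 mid=4 ⇒ [3, 3, 3, 7, 3, 7, 7, 7, 3]
3<7: swap(3,4), lo=4 mid=5 ⇒ [3, 3, 3, 3, 7, 7, 7, 7, 3]
7=7: mid=6
7=7: mid=7
7=7: mid=8
3<7: swap(4,8), lo=5 mid=9 ⇒ [3, 3, 3, 3, 3, 7, 7, 7, 7]
done. lo=5 hi=8; v=[3, 3, 3, 3, 3, 7, 7, 7, 7]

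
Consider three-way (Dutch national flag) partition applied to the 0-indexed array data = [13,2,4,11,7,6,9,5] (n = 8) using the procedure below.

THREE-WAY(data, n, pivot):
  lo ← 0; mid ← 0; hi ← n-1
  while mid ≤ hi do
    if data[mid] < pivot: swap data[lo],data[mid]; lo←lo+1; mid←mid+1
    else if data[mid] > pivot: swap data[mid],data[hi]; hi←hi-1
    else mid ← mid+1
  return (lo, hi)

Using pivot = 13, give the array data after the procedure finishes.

pivot = 13; lo=0, mid=0, hi=7
data[mid]=13=13: mid=1
data[mid]=2<13: swap data[0],data[1]; lo=1,mid=2 → [2,13,4,11,7,6,9,5]
data[mid]=4<13: swap data[1],data[2]; lo=2,mid=3 → [2,4,13,11,7,6,9,5]
data[mid]=11<13: swap data[2],data[3]; lo=3,mid=4 → [2,4,11,13,7,6,9,5]
data[mid]=7<13: swap data[3],data[4]; lo=4,mid=5 → [2,4,11,7,13,6,9,5]
data[mid]=6<13: swap data[4],data[5]; lo=5,mid=6 → [2,4,11,7,6,13,9,5]
data[mid]=9<13: swap data[5],data[6]; lo=6,mid=7 → [2,4,11,7,6,9,13,5]
data[mid]=5<13: swap data[6],data[7]; lo=7,mid=8 → [2,4,11,7,6,9,5,13]
end: lo=7, hi=7; data = [2,4,11,7,6,9,5,13]

[2,4,11,7,6,9,5,13]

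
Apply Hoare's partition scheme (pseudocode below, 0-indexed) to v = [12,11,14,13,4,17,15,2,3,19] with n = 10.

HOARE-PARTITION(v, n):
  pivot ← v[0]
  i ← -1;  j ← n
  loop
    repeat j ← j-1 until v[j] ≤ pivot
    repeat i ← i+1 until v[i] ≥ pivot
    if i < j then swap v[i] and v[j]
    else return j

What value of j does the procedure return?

pivot = v[0] = 12; i = -1, j = 10
j→8 (v[8]=3≤12), i→0 (v[0]=12≥12); i<j, swap → [3,11,14,13,4,17,15,2,12,19]
j→7 (v[7]=2≤12), i→2 (v[2]=14≥12); i<j, swap → [3,11,2,13,4,17,15,14,12,19]
j→4 (v[4]=4≤12), i→3 (v[3]=13≥12); i<j, swap → [3,11,2,4,13,17,15,14,12,19]
j→3, i→4; i≥j, return j=3. v = [3,11,2,4,13,17,15,14,12,19]

3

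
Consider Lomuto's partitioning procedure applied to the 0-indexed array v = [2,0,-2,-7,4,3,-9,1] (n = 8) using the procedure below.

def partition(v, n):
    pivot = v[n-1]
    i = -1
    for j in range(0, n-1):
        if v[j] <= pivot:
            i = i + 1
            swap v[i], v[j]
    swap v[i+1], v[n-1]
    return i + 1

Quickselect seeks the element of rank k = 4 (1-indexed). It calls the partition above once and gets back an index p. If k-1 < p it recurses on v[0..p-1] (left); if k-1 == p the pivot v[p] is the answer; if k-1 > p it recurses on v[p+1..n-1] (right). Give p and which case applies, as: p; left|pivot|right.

pivot=1, i=-1
j=0: 2>1, skip
j=1: 0≤1, i=0, swap(0,1) ⇒ [0,2,-2,-7,4,3,-9,1]
j=2: -2≤1, i=1, swap(1,2) ⇒ [0,-2,2,-7,4,3,-9,1]
j=3: -7≤1, i=2, swap(2,3) ⇒ [0,-2,-7,2,4,3,-9,1]
j=4: 4>1, skip
j=5: 3>1, skip
j=6: -9≤1, i=3, swap(3,6) ⇒ [0,-2,-7,-9,4,3,2,1]
swap(4,7) ⇒ [0,-2,-7,-9,1,3,2,4]; return 4
p = 4; k-1 = 3 < 4 ⇒ left

4; left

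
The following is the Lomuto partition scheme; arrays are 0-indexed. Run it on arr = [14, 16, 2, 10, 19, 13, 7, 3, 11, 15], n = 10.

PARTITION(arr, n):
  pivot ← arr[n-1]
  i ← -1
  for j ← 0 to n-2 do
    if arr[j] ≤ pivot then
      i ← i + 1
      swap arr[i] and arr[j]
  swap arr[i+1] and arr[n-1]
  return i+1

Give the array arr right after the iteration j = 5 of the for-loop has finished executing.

[14, 2, 10, 13, 19, 16, 7, 3, 11, 15]

pivot=15, i=-1
j=0: 14≤15, i=0, swap(0,0) ⇒ [14, 16, 2, 10, 19, 13, 7, 3, 11, 15]
j=1: 16>15, skip
j=2: 2≤15, i=1, swap(1,2) ⇒ [14, 2, 16, 10, 19, 13, 7, 3, 11, 15]
j=3: 10≤15, i=2, swap(2,3) ⇒ [14, 2, 10, 16, 19, 13, 7, 3, 11, 15]
j=4: 19>15, skip
j=5: 13≤15, i=3, swap(3,5) ⇒ [14, 2, 10, 13, 19, 16, 7, 3, 11, 15]
(after j=5) arr = [14, 2, 10, 13, 19, 16, 7, 3, 11, 15]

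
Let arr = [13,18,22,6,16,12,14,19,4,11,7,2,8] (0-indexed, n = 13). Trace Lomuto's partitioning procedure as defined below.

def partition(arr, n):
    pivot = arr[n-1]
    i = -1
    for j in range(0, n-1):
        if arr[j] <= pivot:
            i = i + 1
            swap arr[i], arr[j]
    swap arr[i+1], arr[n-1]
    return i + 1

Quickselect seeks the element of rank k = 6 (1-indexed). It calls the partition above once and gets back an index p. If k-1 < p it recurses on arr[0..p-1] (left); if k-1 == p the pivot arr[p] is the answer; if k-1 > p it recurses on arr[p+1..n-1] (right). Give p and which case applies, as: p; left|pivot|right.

pivot = arr[12] = 8; i = -1
j=0: arr[0]=13 > 8 → no swap
j=1: arr[1]=18 > 8 → no swap
j=2: arr[2]=22 > 8 → no swap
j=3: arr[3]=6 ≤ 8 → i=0, swap arr[0],arr[3] → [6,18,22,13,16,12,14,19,4,11,7,2,8]
j=4: arr[4]=16 > 8 → no swap
j=5: arr[5]=12 > 8 → no swap
j=6: arr[6]=14 > 8 → no swap
j=7: arr[7]=19 > 8 → no swap
j=8: arr[8]=4 ≤ 8 → i=1, swap arr[1],arr[8] → [6,4,22,13,16,12,14,19,18,11,7,2,8]
j=9: arr[9]=11 > 8 → no swap
j=10: arr[10]=7 ≤ 8 → i=2, swap arr[2],arr[10] → [6,4,7,13,16,12,14,19,18,11,22,2,8]
j=11: arr[11]=2 ≤ 8 → i=3, swap arr[3],arr[11] → [6,4,7,2,16,12,14,19,18,11,22,13,8]
final swap arr[4],arr[12] → [6,4,7,2,8,12,14,19,18,11,22,13,16]; return 4
p = 4; k-1 = 5 > 4 ⇒ right

4; right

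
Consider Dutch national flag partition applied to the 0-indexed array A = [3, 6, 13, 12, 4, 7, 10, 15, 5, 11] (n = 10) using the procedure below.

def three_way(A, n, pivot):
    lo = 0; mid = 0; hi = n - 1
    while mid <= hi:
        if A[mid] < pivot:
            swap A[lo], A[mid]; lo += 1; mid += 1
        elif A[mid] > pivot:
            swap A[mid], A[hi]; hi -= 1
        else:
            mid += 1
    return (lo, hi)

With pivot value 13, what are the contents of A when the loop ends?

lo=0 mid=0 hi=9
3<13: swap(0,0), lo=1 mid=1 ⇒ [3, 6, 13, 12, 4, 7, 10, 15, 5, 11]
6<13: swap(1,1), lo=2 mid=2 ⇒ [3, 6, 13, 12, 4, 7, 10, 15, 5, 11]
13=13: mid=3
12<13: swap(2,3), lo=3 mid=4 ⇒ [3, 6, 12, 13, 4, 7, 10, 15, 5, 11]
4<13: swap(3,4), lo=4 mid=5 ⇒ [3, 6, 12, 4, 13, 7, 10, 15, 5, 11]
7<13: swap(4,5), lo=5 mid=6 ⇒ [3, 6, 12, 4, 7, 13, 10, 15, 5, 11]
10<13: swap(5,6), lo=6 mid=7 ⇒ [3, 6, 12, 4, 7, 10, 13, 15, 5, 11]
15>13: swap(7,9), hi=8 ⇒ [3, 6, 12, 4, 7, 10, 13, 11, 5, 15]
11<13: swap(6,7), lo=7 mid=8 ⇒ [3, 6, 12, 4, 7, 10, 11, 13, 5, 15]
5<13: swap(7,8), lo=8 mid=9 ⇒ [3, 6, 12, 4, 7, 10, 11, 5, 13, 15]
done. lo=8 hi=8; A=[3, 6, 12, 4, 7, 10, 11, 5, 13, 15]

[3, 6, 12, 4, 7, 10, 11, 5, 13, 15]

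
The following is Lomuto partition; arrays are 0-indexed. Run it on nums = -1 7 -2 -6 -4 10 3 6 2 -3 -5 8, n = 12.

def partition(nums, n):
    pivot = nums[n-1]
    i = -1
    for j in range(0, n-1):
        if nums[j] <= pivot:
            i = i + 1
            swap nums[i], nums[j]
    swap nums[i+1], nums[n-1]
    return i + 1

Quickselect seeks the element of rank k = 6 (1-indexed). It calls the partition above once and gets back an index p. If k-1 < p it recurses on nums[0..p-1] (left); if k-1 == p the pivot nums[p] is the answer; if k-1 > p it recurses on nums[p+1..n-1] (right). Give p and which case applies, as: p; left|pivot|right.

pivot = nums[11] = 8; i = -1
j=0: nums[0]=-1 ≤ 8 → i=0, swap nums[0],nums[0] (no change) → -1 7 -2 -6 -4 10 3 6 2 -3 -5 8
j=1: nums[1]=7 ≤ 8 → i=1, swap nums[1],nums[1] (no change) → -1 7 -2 -6 -4 10 3 6 2 -3 -5 8
j=2: nums[2]=-2 ≤ 8 → i=2, swap nums[2],nums[2] (no change) → -1 7 -2 -6 -4 10 3 6 2 -3 -5 8
j=3: nums[3]=-6 ≤ 8 → i=3, swap nums[3],nums[3] (no change) → -1 7 -2 -6 -4 10 3 6 2 -3 -5 8
j=4: nums[4]=-4 ≤ 8 → i=4, swap nums[4],nums[4] (no change) → -1 7 -2 -6 -4 10 3 6 2 -3 -5 8
j=5: nums[5]=10 > 8 → no swap
j=6: nums[6]=3 ≤ 8 → i=5, swap nums[5],nums[6] → -1 7 -2 -6 -4 3 10 6 2 -3 -5 8
j=7: nums[7]=6 ≤ 8 → i=6, swap nums[6],nums[7] → -1 7 -2 -6 -4 3 6 10 2 -3 -5 8
j=8: nums[8]=2 ≤ 8 → i=7, swap nums[7],nums[8] → -1 7 -2 -6 -4 3 6 2 10 -3 -5 8
j=9: nums[9]=-3 ≤ 8 → i=8, swap nums[8],nums[9] → -1 7 -2 -6 -4 3 6 2 -3 10 -5 8
j=10: nums[10]=-5 ≤ 8 → i=9, swap nums[9],nums[10] → -1 7 -2 -6 -4 3 6 2 -3 -5 10 8
final swap nums[10],nums[11] → -1 7 -2 -6 -4 3 6 2 -3 -5 8 10; return 10
p = 10; k-1 = 5 < 10 ⇒ left

10; left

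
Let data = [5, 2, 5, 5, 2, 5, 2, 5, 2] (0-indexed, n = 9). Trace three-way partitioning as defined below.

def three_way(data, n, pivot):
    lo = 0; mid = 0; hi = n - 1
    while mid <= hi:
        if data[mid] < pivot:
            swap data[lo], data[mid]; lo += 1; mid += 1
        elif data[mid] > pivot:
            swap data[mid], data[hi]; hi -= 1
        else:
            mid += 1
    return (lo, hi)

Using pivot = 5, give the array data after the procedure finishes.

pivot = 5; lo=0, mid=0, hi=8
data[mid]=5=5: mid=1
data[mid]=2<5: swap data[0],data[1]; lo=1,mid=2 → [2, 5, 5, 5, 2, 5, 2, 5, 2]
data[mid]=5=5: mid=3
data[mid]=5=5: mid=4
data[mid]=2<5: swap data[1],data[4]; lo=2,mid=5 → [2, 2, 5, 5, 5, 5, 2, 5, 2]
data[mid]=5=5: mid=6
data[mid]=2<5: swap data[2],data[6]; lo=3,mid=7 → [2, 2, 2, 5, 5, 5, 5, 5, 2]
data[mid]=5=5: mid=8
data[mid]=2<5: swap data[3],data[8]; lo=4,mid=9 → [2, 2, 2, 2, 5, 5, 5, 5, 5]
end: lo=4, hi=8; data = [2, 2, 2, 2, 5, 5, 5, 5, 5]

[2, 2, 2, 2, 5, 5, 5, 5, 5]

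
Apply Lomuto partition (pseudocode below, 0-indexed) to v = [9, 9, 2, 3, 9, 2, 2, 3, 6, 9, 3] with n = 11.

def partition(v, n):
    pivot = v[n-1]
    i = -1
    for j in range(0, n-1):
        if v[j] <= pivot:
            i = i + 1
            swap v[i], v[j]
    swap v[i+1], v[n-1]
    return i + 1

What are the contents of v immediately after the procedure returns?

[2, 3, 2, 2, 3, 3, 9, 9, 6, 9, 9]

pivot = v[10] = 3; i = -1
j=0: v[0]=9 > 3 → no swap
j=1: v[1]=9 > 3 → no swap
j=2: v[2]=2 ≤ 3 → i=0, swap v[0],v[2] → [2, 9, 9, 3, 9, 2, 2, 3, 6, 9, 3]
j=3: v[3]=3 ≤ 3 → i=1, swap v[1],v[3] → [2, 3, 9, 9, 9, 2, 2, 3, 6, 9, 3]
j=4: v[4]=9 > 3 → no swap
j=5: v[5]=2 ≤ 3 → i=2, swap v[2],v[5] → [2, 3, 2, 9, 9, 9, 2, 3, 6, 9, 3]
j=6: v[6]=2 ≤ 3 → i=3, swap v[3],v[6] → [2, 3, 2, 2, 9, 9, 9, 3, 6, 9, 3]
j=7: v[7]=3 ≤ 3 → i=4, swap v[4],v[7] → [2, 3, 2, 2, 3, 9, 9, 9, 6, 9, 3]
j=8: v[8]=6 > 3 → no swap
j=9: v[9]=9 > 3 → no swap
final swap v[5],v[10] → [2, 3, 2, 2, 3, 3, 9, 9, 6, 9, 9]; return 5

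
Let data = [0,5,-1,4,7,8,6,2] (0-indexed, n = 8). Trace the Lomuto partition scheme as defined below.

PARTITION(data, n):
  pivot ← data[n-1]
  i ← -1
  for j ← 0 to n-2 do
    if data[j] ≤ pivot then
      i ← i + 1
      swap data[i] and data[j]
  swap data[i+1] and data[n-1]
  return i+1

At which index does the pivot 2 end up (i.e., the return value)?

pivot=2, i=-1
j=0: 0≤2, i=0, swap(0,0) ⇒ [0,5,-1,4,7,8,6,2]
j=1: 5>2, skip
j=2: -1≤2, i=1, swap(1,2) ⇒ [0,-1,5,4,7,8,6,2]
j=3: 4>2, skip
j=4: 7>2, skip
j=5: 8>2, skip
j=6: 6>2, skip
swap(2,7) ⇒ [0,-1,2,4,7,8,6,5]; return 2

2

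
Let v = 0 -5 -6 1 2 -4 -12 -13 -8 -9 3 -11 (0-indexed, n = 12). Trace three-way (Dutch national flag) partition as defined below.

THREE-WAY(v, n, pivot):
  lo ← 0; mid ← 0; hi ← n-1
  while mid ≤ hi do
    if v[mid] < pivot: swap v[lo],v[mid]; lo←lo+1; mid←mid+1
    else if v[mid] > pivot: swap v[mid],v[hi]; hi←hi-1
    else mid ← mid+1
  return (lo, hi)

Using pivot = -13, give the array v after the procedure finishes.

lo=0 mid=0 hi=11
0>-13: swap(0,11), hi=10 ⇒ -11 -5 -6 1 2 -4 -12 -13 -8 -9 3 0
-11>-13: swap(0,10), hi=9 ⇒ 3 -5 -6 1 2 -4 -12 -13 -8 -9 -11 0
3>-13: swap(0,9), hi=8 ⇒ -9 -5 -6 1 2 -4 -12 -13 -8 3 -11 0
-9>-13: swap(0,8), hi=7 ⇒ -8 -5 -6 1 2 -4 -12 -13 -9 3 -11 0
-8>-13: swap(0,7), hi=6 ⇒ -13 -5 -6 1 2 -4 -12 -8 -9 3 -11 0
-13=-13: mid=1
-5>-13: swap(1,6), hi=5 ⇒ -13 -12 -6 1 2 -4 -5 -8 -9 3 -11 0
-12>-13: swap(1,5), hi=4 ⇒ -13 -4 -6 1 2 -12 -5 -8 -9 3 -11 0
-4>-13: swap(1,4), hi=3 ⇒ -13 2 -6 1 -4 -12 -5 -8 -9 3 -11 0
2>-13: swap(1,3), hi=2 ⇒ -13 1 -6 2 -4 -12 -5 -8 -9 3 -11 0
1>-13: swap(1,2), hi=1 ⇒ -13 -6 1 2 -4 -12 -5 -8 -9 3 -11 0
-6>-13: swap(1,1), hi=0 ⇒ -13 -6 1 2 -4 -12 -5 -8 -9 3 -11 0
done. lo=0 hi=0; v=-13 -6 1 2 -4 -12 -5 -8 -9 3 -11 0

-13 -6 1 2 -4 -12 -5 -8 -9 3 -11 0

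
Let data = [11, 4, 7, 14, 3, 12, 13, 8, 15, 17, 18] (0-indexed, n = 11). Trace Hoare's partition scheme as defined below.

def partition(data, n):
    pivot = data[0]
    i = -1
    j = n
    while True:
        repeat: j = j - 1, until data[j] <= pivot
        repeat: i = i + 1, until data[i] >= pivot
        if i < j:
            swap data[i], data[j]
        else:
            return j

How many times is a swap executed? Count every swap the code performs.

pivot = data[0] = 11; i = -1, j = 11
j→7 (data[7]=8≤11), i→0 (data[0]=11≥11); i<j, swap → [8, 4, 7, 14, 3, 12, 13, 11, 15, 17, 18]
j→4 (data[4]=3≤11), i→3 (data[3]=14≥11); i<j, swap → [8, 4, 7, 3, 14, 12, 13, 11, 15, 17, 18]
j→3, i→4; i≥j, return j=3. data = [8, 4, 7, 3, 14, 12, 13, 11, 15, 17, 18]

2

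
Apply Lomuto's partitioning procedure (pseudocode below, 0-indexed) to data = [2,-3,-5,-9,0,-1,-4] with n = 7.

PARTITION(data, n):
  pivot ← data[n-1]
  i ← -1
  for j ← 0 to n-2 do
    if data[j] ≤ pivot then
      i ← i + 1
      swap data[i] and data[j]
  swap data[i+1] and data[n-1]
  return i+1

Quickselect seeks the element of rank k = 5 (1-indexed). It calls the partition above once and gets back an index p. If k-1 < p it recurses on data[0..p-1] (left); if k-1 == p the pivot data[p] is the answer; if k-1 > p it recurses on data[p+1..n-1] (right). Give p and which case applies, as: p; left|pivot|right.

2; right

pivot = data[6] = -4; i = -1
j=0: data[0]=2 > -4 → no swap
j=1: data[1]=-3 > -4 → no swap
j=2: data[2]=-5 ≤ -4 → i=0, swap data[0],data[2] → [-5,-3,2,-9,0,-1,-4]
j=3: data[3]=-9 ≤ -4 → i=1, swap data[1],data[3] → [-5,-9,2,-3,0,-1,-4]
j=4: data[4]=0 > -4 → no swap
j=5: data[5]=-1 > -4 → no swap
final swap data[2],data[6] → [-5,-9,-4,-3,0,-1,2]; return 2
p = 2; k-1 = 4 > 2 ⇒ right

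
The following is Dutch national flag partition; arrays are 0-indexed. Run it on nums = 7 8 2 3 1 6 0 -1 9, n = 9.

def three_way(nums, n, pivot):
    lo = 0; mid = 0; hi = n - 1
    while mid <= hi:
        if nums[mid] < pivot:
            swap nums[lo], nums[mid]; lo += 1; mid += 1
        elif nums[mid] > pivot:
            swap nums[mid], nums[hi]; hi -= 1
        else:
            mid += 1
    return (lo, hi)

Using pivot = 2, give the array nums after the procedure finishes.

-1 0 1 2 6 3 8 9 7

pivot = 2; lo=0, mid=0, hi=8
nums[mid]=7>2: swap nums[0],nums[8]; hi=7 → 9 8 2 3 1 6 0 -1 7
nums[mid]=9>2: swap nums[0],nums[7]; hi=6 → -1 8 2 3 1 6 0 9 7
nums[mid]=-1<2: swap nums[0],nums[0]; lo=1,mid=1 → -1 8 2 3 1 6 0 9 7
nums[mid]=8>2: swap nums[1],nums[6]; hi=5 → -1 0 2 3 1 6 8 9 7
nums[mid]=0<2: swap nums[1],nums[1]; lo=2,mid=2 → -1 0 2 3 1 6 8 9 7
nums[mid]=2=2: mid=3
nums[mid]=3>2: swap nums[3],nums[5]; hi=4 → -1 0 2 6 1 3 8 9 7
nums[mid]=6>2: swap nums[3],nums[4]; hi=3 → -1 0 2 1 6 3 8 9 7
nums[mid]=1<2: swap nums[2],nums[3]; lo=3,mid=4 → -1 0 1 2 6 3 8 9 7
end: lo=3, hi=3; nums = -1 0 1 2 6 3 8 9 7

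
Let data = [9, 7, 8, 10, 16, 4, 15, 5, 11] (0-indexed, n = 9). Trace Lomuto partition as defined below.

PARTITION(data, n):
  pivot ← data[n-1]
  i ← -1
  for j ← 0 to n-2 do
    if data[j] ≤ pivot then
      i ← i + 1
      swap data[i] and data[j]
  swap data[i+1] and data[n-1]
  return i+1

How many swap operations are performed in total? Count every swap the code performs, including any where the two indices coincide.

7

pivot=11, i=-1
j=0: 9≤11, i=0, swap(0,0) ⇒ [9, 7, 8, 10, 16, 4, 15, 5, 11]
j=1: 7≤11, i=1, swap(1,1) ⇒ [9, 7, 8, 10, 16, 4, 15, 5, 11]
j=2: 8≤11, i=2, swap(2,2) ⇒ [9, 7, 8, 10, 16, 4, 15, 5, 11]
j=3: 10≤11, i=3, swap(3,3) ⇒ [9, 7, 8, 10, 16, 4, 15, 5, 11]
j=4: 16>11, skip
j=5: 4≤11, i=4, swap(4,5) ⇒ [9, 7, 8, 10, 4, 16, 15, 5, 11]
j=6: 15>11, skip
j=7: 5≤11, i=5, swap(5,7) ⇒ [9, 7, 8, 10, 4, 5, 15, 16, 11]
swap(6,8) ⇒ [9, 7, 8, 10, 4, 5, 11, 16, 15]; return 6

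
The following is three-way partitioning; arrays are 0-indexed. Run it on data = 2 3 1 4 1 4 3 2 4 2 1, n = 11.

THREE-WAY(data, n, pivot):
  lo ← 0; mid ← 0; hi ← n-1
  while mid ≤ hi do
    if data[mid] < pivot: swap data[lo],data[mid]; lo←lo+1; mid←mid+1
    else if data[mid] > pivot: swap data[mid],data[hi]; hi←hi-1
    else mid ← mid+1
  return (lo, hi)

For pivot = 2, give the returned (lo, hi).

lo=0 mid=0 hi=10
2=2: mid=1
3>2: swap(1,10), hi=9 ⇒ 2 1 1 4 1 4 3 2 4 2 3
1<2: swap(0,1), lo=1 mid=2 ⇒ 1 2 1 4 1 4 3 2 4 2 3
1<2: swap(1,2), lo=2 mid=3 ⇒ 1 1 2 4 1 4 3 2 4 2 3
4>2: swap(3,9), hi=8 ⇒ 1 1 2 2 1 4 3 2 4 4 3
2=2: mid=4
1<2: swap(2,4), lo=3 mid=5 ⇒ 1 1 1 2 2 4 3 2 4 4 3
4>2: swap(5,8), hi=7 ⇒ 1 1 1 2 2 4 3 2 4 4 3
4>2: swap(5,7), hi=6 ⇒ 1 1 1 2 2 2 3 4 4 4 3
2=2: mid=6
3>2: swap(6,6), hi=5 ⇒ 1 1 1 2 2 2 3 4 4 4 3
done. lo=3 hi=5; data=1 1 1 2 2 2 3 4 4 4 3

(3, 5)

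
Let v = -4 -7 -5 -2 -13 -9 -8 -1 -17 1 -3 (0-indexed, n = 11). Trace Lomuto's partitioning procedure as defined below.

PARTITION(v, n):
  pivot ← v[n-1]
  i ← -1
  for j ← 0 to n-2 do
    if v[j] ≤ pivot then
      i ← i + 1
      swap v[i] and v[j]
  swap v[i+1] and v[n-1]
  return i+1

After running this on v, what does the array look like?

pivot = v[10] = -3; i = -1
j=0: v[0]=-4 ≤ -3 → i=0, swap v[0],v[0] (no change) → -4 -7 -5 -2 -13 -9 -8 -1 -17 1 -3
j=1: v[1]=-7 ≤ -3 → i=1, swap v[1],v[1] (no change) → -4 -7 -5 -2 -13 -9 -8 -1 -17 1 -3
j=2: v[2]=-5 ≤ -3 → i=2, swap v[2],v[2] (no change) → -4 -7 -5 -2 -13 -9 -8 -1 -17 1 -3
j=3: v[3]=-2 > -3 → no swap
j=4: v[4]=-13 ≤ -3 → i=3, swap v[3],v[4] → -4 -7 -5 -13 -2 -9 -8 -1 -17 1 -3
j=5: v[5]=-9 ≤ -3 → i=4, swap v[4],v[5] → -4 -7 -5 -13 -9 -2 -8 -1 -17 1 -3
j=6: v[6]=-8 ≤ -3 → i=5, swap v[5],v[6] → -4 -7 -5 -13 -9 -8 -2 -1 -17 1 -3
j=7: v[7]=-1 > -3 → no swap
j=8: v[8]=-17 ≤ -3 → i=6, swap v[6],v[8] → -4 -7 -5 -13 -9 -8 -17 -1 -2 1 -3
j=9: v[9]=1 > -3 → no swap
final swap v[7],v[10] → -4 -7 -5 -13 -9 -8 -17 -3 -2 1 -1; return 7

-4 -7 -5 -13 -9 -8 -17 -3 -2 1 -1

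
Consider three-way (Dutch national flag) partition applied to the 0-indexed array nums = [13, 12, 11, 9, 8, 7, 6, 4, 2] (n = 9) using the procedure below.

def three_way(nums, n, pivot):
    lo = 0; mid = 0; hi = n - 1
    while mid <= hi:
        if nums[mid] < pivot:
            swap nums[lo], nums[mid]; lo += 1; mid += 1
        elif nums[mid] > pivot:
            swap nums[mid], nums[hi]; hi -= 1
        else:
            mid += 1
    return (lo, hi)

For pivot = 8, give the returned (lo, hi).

(4, 4)

pivot = 8; lo=0, mid=0, hi=8
nums[mid]=13>8: swap nums[0],nums[8]; hi=7 → [2, 12, 11, 9, 8, 7, 6, 4, 13]
nums[mid]=2<8: swap nums[0],nums[0]; lo=1,mid=1 → [2, 12, 11, 9, 8, 7, 6, 4, 13]
nums[mid]=12>8: swap nums[1],nums[7]; hi=6 → [2, 4, 11, 9, 8, 7, 6, 12, 13]
nums[mid]=4<8: swap nums[1],nums[1]; lo=2,mid=2 → [2, 4, 11, 9, 8, 7, 6, 12, 13]
nums[mid]=11>8: swap nums[2],nums[6]; hi=5 → [2, 4, 6, 9, 8, 7, 11, 12, 13]
nums[mid]=6<8: swap nums[2],nums[2]; lo=3,mid=3 → [2, 4, 6, 9, 8, 7, 11, 12, 13]
nums[mid]=9>8: swap nums[3],nums[5]; hi=4 → [2, 4, 6, 7, 8, 9, 11, 12, 13]
nums[mid]=7<8: swap nums[3],nums[3]; lo=4,mid=4 → [2, 4, 6, 7, 8, 9, 11, 12, 13]
nums[mid]=8=8: mid=5
end: lo=4, hi=4; nums = [2, 4, 6, 7, 8, 9, 11, 12, 13]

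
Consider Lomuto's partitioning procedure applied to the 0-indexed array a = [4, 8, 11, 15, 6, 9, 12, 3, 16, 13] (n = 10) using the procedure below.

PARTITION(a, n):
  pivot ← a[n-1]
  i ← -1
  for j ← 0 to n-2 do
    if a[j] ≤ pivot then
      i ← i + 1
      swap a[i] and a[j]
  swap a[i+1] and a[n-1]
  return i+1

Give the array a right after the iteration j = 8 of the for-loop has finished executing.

[4, 8, 11, 6, 9, 12, 3, 15, 16, 13]

pivot = a[9] = 13; i = -1
j=0: a[0]=4 ≤ 13 → i=0, swap a[0],a[0] (no change) → [4, 8, 11, 15, 6, 9, 12, 3, 16, 13]
j=1: a[1]=8 ≤ 13 → i=1, swap a[1],a[1] (no change) → [4, 8, 11, 15, 6, 9, 12, 3, 16, 13]
j=2: a[2]=11 ≤ 13 → i=2, swap a[2],a[2] (no change) → [4, 8, 11, 15, 6, 9, 12, 3, 16, 13]
j=3: a[3]=15 > 13 → no swap
j=4: a[4]=6 ≤ 13 → i=3, swap a[3],a[4] → [4, 8, 11, 6, 15, 9, 12, 3, 16, 13]
j=5: a[5]=9 ≤ 13 → i=4, swap a[4],a[5] → [4, 8, 11, 6, 9, 15, 12, 3, 16, 13]
j=6: a[6]=12 ≤ 13 → i=5, swap a[5],a[6] → [4, 8, 11, 6, 9, 12, 15, 3, 16, 13]
j=7: a[7]=3 ≤ 13 → i=6, swap a[6],a[7] → [4, 8, 11, 6, 9, 12, 3, 15, 16, 13]
j=8: a[8]=16 > 13 → no swap
(after j=8) a = [4, 8, 11, 6, 9, 12, 3, 15, 16, 13]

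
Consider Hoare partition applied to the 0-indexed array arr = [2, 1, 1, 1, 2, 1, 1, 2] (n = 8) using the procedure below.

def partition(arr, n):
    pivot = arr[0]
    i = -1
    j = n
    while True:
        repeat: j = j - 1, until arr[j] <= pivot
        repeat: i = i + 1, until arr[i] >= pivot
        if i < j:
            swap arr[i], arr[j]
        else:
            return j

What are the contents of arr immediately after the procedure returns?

pivot = arr[0] = 2; i = -1, j = 8
j→7 (arr[7]=2≤2), i→0 (arr[0]=2≥2); i<j, swap → [2, 1, 1, 1, 2, 1, 1, 2]
j→6 (arr[6]=1≤2), i→4 (arr[4]=2≥2); i<j, swap → [2, 1, 1, 1, 1, 1, 2, 2]
j→5, i→6; i≥j, return j=5. arr = [2, 1, 1, 1, 1, 1, 2, 2]

[2, 1, 1, 1, 1, 1, 2, 2]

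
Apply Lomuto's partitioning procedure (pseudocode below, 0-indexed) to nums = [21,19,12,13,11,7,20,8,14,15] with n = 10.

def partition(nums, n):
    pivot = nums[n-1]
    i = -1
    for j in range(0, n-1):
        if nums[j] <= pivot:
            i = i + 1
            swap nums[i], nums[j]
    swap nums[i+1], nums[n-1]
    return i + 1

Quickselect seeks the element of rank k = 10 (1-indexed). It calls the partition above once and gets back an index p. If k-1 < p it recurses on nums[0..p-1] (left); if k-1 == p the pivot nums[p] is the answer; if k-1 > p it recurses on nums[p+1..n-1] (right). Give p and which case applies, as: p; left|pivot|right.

pivot=15, i=-1
j=0: 21>15, skip
j=1: 19>15, skip
j=2: 12≤15, i=0, swap(0,2) ⇒ [12,19,21,13,11,7,20,8,14,15]
j=3: 13≤15, i=1, swap(1,3) ⇒ [12,13,21,19,11,7,20,8,14,15]
j=4: 11≤15, i=2, swap(2,4) ⇒ [12,13,11,19,21,7,20,8,14,15]
j=5: 7≤15, i=3, swap(3,5) ⇒ [12,13,11,7,21,19,20,8,14,15]
j=6: 20>15, skip
j=7: 8≤15, i=4, swap(4,7) ⇒ [12,13,11,7,8,19,20,21,14,15]
j=8: 14≤15, i=5, swap(5,8) ⇒ [12,13,11,7,8,14,20,21,19,15]
swap(6,9) ⇒ [12,13,11,7,8,14,15,21,19,20]; return 6
p = 6; k-1 = 9 > 6 ⇒ right

6; right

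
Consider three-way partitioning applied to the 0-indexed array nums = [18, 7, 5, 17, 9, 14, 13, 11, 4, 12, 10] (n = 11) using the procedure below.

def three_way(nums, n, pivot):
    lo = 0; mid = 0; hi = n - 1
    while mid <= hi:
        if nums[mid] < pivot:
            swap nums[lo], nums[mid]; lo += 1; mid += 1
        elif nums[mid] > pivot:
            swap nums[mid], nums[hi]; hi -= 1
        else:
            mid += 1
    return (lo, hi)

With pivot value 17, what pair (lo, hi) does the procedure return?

pivot = 17; lo=0, mid=0, hi=10
nums[mid]=18>17: swap nums[0],nums[10]; hi=9 → [10, 7, 5, 17, 9, 14, 13, 11, 4, 12, 18]
nums[mid]=10<17: swap nums[0],nums[0]; lo=1,mid=1 → [10, 7, 5, 17, 9, 14, 13, 11, 4, 12, 18]
nums[mid]=7<17: swap nums[1],nums[1]; lo=2,mid=2 → [10, 7, 5, 17, 9, 14, 13, 11, 4, 12, 18]
nums[mid]=5<17: swap nums[2],nums[2]; lo=3,mid=3 → [10, 7, 5, 17, 9, 14, 13, 11, 4, 12, 18]
nums[mid]=17=17: mid=4
nums[mid]=9<17: swap nums[3],nums[4]; lo=4,mid=5 → [10, 7, 5, 9, 17, 14, 13, 11, 4, 12, 18]
nums[mid]=14<17: swap nums[4],nums[5]; lo=5,mid=6 → [10, 7, 5, 9, 14, 17, 13, 11, 4, 12, 18]
nums[mid]=13<17: swap nums[5],nums[6]; lo=6,mid=7 → [10, 7, 5, 9, 14, 13, 17, 11, 4, 12, 18]
nums[mid]=11<17: swap nums[6],nums[7]; lo=7,mid=8 → [10, 7, 5, 9, 14, 13, 11, 17, 4, 12, 18]
nums[mid]=4<17: swap nums[7],nums[8]; lo=8,mid=9 → [10, 7, 5, 9, 14, 13, 11, 4, 17, 12, 18]
nums[mid]=12<17: swap nums[8],nums[9]; lo=9,mid=10 → [10, 7, 5, 9, 14, 13, 11, 4, 12, 17, 18]
end: lo=9, hi=9; nums = [10, 7, 5, 9, 14, 13, 11, 4, 12, 17, 18]

(9, 9)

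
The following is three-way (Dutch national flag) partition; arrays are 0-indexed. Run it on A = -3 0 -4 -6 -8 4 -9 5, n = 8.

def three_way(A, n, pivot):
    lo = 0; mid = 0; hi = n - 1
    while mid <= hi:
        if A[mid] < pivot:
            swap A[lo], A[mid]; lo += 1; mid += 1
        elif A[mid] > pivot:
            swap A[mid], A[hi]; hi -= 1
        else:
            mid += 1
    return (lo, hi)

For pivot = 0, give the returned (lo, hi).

pivot = 0; lo=0, mid=0, hi=7
A[mid]=-3<0: swap A[0],A[0]; lo=1,mid=1 → -3 0 -4 -6 -8 4 -9 5
A[mid]=0=0: mid=2
A[mid]=-4<0: swap A[1],A[2]; lo=2,mid=3 → -3 -4 0 -6 -8 4 -9 5
A[mid]=-6<0: swap A[2],A[3]; lo=3,mid=4 → -3 -4 -6 0 -8 4 -9 5
A[mid]=-8<0: swap A[3],A[4]; lo=4,mid=5 → -3 -4 -6 -8 0 4 -9 5
A[mid]=4>0: swap A[5],A[7]; hi=6 → -3 -4 -6 -8 0 5 -9 4
A[mid]=5>0: swap A[5],A[6]; hi=5 → -3 -4 -6 -8 0 -9 5 4
A[mid]=-9<0: swap A[4],A[5]; lo=5,mid=6 → -3 -4 -6 -8 -9 0 5 4
end: lo=5, hi=5; A = -3 -4 -6 -8 -9 0 5 4

(5, 5)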